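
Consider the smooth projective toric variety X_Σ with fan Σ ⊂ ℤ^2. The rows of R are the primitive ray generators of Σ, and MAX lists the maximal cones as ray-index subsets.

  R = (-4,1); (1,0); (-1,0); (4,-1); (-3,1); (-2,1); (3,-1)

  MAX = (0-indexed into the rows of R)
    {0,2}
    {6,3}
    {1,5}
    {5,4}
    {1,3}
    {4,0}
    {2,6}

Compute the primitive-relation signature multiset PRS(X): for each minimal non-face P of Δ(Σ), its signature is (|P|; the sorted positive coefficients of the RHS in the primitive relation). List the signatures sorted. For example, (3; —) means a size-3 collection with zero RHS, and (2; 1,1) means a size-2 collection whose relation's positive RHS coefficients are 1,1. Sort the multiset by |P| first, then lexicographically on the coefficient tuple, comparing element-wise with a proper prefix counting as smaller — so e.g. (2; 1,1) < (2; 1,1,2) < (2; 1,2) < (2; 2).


Σ has 14 primitive collections:

  • {0,3}:  v_{0} + v_{3} = 0  →  sig = (2; —)
  • {1,2}:  v_{1} + v_{2} = 0  →  sig = (2; —)
  • {4,6}:  v_{4} + v_{6} = 0  →  sig = (2; —)
  • {0,1}:  v_{0} + v_{1} = v_{4}  →  sig = (2; 1)
  • {0,6}:  v_{0} + v_{6} = v_{2}  →  sig = (2; 1)
  • {1,4}:  v_{1} + v_{4} = v_{5}  →  sig = (2; 1)
  • {1,6}:  v_{1} + v_{6} = v_{3}  →  sig = (2; 1)
  • {2,3}:  v_{2} + v_{3} = v_{6}  →  sig = (2; 1)
  • {2,4}:  v_{2} + v_{4} = v_{0}  →  sig = (2; 1)
  • {2,5}:  v_{2} + v_{5} = v_{4}  →  sig = (2; 1)
  • {3,4}:  v_{3} + v_{4} = v_{1}  →  sig = (2; 1)
  • {5,6}:  v_{5} + v_{6} = v_{1}  →  sig = (2; 1)
  • {0,5}:  v_{0} + v_{5} = 2·v_{4}  →  sig = (2; 2)
  • {3,5}:  v_{3} + v_{5} = 2·v_{1}  →  sig = (2; 2)

Signatures (|P|; sorted positive RHS coefficients), sorted:
[(2; —), (2; —), (2; —), (2; 1), (2; 1), (2; 1), (2; 1), (2; 1), (2; 1), (2; 1), (2; 1), (2; 1), (2; 2), (2; 2)]


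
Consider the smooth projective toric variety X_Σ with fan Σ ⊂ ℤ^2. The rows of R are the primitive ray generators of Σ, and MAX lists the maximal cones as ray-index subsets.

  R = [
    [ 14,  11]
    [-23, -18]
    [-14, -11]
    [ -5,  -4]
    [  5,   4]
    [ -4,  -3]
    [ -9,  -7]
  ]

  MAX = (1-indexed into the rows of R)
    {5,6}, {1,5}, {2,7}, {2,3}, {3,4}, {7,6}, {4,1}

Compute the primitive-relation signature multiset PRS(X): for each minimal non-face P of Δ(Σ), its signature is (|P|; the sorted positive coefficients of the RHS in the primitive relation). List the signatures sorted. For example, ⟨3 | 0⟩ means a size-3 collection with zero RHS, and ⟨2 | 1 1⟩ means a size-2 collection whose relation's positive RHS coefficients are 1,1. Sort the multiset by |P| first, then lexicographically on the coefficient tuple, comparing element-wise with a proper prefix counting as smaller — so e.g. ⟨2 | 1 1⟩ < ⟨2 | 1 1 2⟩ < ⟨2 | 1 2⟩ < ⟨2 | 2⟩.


Σ has 14 primitive collections:

  P = {1,3}:  v_{1} + v_{3} = 0  so sig = ⟨2 | 0⟩
  P = {4,5}:  v_{4} + v_{5} = 0  so sig = ⟨2 | 0⟩
  P = {1,2}:  v_{1} + v_{2} = v_{7}  so sig = ⟨2 | 1⟩
  P = {1,7}:  v_{1} + v_{7} = v_{5}  so sig = ⟨2 | 1⟩
  P = {3,5}:  v_{3} + v_{5} = v_{7}  so sig = ⟨2 | 1⟩
  P = {3,7}:  v_{3} + v_{7} = v_{2}  so sig = ⟨2 | 1⟩
  P = {4,6}:  v_{4} + v_{6} = v_{7}  so sig = ⟨2 | 1⟩
  P = {4,7}:  v_{4} + v_{7} = v_{3}  so sig = ⟨2 | 1⟩
  P = {5,7}:  v_{5} + v_{7} = v_{6}  so sig = ⟨2 | 1⟩
  P = {1,6}:  v_{1} + v_{6} = 2·v_{5}  so sig = ⟨2 | 2⟩
  P = {2,4}:  v_{2} + v_{4} = 2·v_{3}  so sig = ⟨2 | 2⟩
  P = {2,5}:  v_{2} + v_{5} = 2·v_{7}  so sig = ⟨2 | 2⟩
  P = {3,6}:  v_{3} + v_{6} = 2·v_{7}  so sig = ⟨2 | 2⟩
  P = {2,6}:  v_{2} + v_{6} = 3·v_{7}  so sig = ⟨2 | 3⟩

so the primitive-relation signature multiset is
    |P|=2: 14 collections, coeffs (), (), (1), (1), (1), (1), (1), (1), (1), (2), (2), (2), (2), (3)


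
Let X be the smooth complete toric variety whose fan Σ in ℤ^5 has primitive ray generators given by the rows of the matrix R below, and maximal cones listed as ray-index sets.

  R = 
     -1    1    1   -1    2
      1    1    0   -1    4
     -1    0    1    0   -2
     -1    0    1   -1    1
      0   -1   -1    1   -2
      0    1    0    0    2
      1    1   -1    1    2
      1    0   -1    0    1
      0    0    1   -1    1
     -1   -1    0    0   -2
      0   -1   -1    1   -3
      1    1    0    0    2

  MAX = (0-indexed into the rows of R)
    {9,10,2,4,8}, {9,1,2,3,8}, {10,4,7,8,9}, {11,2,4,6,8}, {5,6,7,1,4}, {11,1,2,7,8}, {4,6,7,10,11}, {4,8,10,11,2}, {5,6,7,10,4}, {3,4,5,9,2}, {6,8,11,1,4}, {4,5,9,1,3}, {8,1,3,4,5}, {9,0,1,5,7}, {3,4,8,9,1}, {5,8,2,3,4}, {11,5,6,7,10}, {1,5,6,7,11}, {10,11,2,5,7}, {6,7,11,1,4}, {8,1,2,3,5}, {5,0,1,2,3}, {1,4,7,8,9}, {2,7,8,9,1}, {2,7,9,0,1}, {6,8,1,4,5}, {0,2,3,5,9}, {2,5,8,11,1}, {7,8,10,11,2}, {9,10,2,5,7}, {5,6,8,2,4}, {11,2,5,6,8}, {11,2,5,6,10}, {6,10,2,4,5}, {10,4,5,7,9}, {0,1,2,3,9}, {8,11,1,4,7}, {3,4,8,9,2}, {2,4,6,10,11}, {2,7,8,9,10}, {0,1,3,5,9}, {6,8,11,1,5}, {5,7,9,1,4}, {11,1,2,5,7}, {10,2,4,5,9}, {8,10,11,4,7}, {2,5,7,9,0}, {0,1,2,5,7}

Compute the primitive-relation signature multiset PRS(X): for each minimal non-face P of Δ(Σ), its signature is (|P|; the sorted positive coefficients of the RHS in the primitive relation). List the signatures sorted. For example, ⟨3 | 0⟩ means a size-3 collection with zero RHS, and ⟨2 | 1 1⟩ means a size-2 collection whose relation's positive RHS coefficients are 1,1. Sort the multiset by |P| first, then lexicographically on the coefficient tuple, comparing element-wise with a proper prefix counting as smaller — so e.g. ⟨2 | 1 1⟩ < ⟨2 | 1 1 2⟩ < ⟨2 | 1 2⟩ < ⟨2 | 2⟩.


Σ has 23 primitive collections:

  • {9,11}:  v_{9} + v_{11} = 0 ; sig = ⟨2 | 0⟩
  • {1,10}:  v_{1} + v_{10} = v_{7} ; sig = ⟨2 | 1⟩
  • {3,10}:  v_{3} + v_{10} = v_{9} ; sig = ⟨2 | 1⟩
  • {0,4}:  v_{0} + v_{4} = v_{5} + v_{9} ; sig = ⟨2 | 1 1⟩
  • {3,7}:  v_{3} + v_{7} = v_{1} + v_{9} ; sig = ⟨2 | 1 1⟩
  • {3,11}:  v_{3} + v_{11} = v_{5} + v_{8} ; sig = ⟨2 | 1 1⟩
  • {6,9}:  v_{6} + v_{9} = v_{4} + v_{5} ; sig = ⟨2 | 1 1⟩
  • {0,8}:  v_{0} + v_{8} = v_{1} + v_{2} + v_{3} ; sig = ⟨2 | 1 1 1⟩
  • {0,11}:  v_{0} + v_{11} = v_{1} + v_{2} + v_{5} ; sig = ⟨2 | 1 1 1⟩
  • {0,10}:  v_{0} + v_{10} = v_{2} + v_{5} + v_{7} + v_{9} ; sig = ⟨2 | 1 1 1 1⟩
  • {3,6}:  v_{3} + v_{6} = v_{4} + 2·v_{5} + v_{8} ; sig = ⟨2 | 1 1 2⟩
  • {0,6}:  v_{0} + v_{6} = 2·v_{5} ; sig = ⟨2 | 2⟩
  • {1,2,4}:  v_{1} + v_{2} + v_{4} = 0 ; sig = ⟨3 | 0⟩
  • {5,8,10}:  v_{5} + v_{8} + v_{10} = 0 ; sig = ⟨3 | 0⟩
  • {2,4,7}:  v_{2} + v_{4} + v_{7} = v_{10} ; sig = ⟨3 | 1⟩
  • {4,5,11}:  v_{4} + v_{5} + v_{11} = v_{6} ; sig = ⟨3 | 1⟩
  • {5,7,8}:  v_{5} + v_{7} + v_{8} = v_{1} ; sig = ⟨3 | 1⟩
  • {5,8,9}:  v_{5} + v_{8} + v_{9} = v_{3} ; sig = ⟨3 | 1⟩
  • {1,2,6}:  v_{1} + v_{2} + v_{6} = v_{5} + v_{11} ; sig = ⟨3 | 1 1⟩
  • {6,8,10}:  v_{6} + v_{8} + v_{10} = v_{4} + v_{11} ; sig = ⟨3 | 1 1⟩
  • {2,6,7}:  v_{2} + v_{6} + v_{7} = v_{5} + v_{10} + v_{11} ; sig = ⟨3 | 1 1 1⟩
  • {6,7,8}:  v_{6} + v_{7} + v_{8} = v_{1} + v_{4} + v_{11} ; sig = ⟨3 | 1 1 1⟩
  • {1,2,5,9}:  v_{1} + v_{2} + v_{5} + v_{9} = v_{0} ; sig = ⟨4 | 1⟩

Sorted signature multiset PRS(X):
[⟨2 | 0⟩, ⟨2 | 1⟩, ⟨2 | 1⟩, ⟨2 | 1 1⟩, ⟨2 | 1 1⟩, ⟨2 | 1 1⟩, ⟨2 | 1 1⟩, ⟨2 | 1 1 1⟩, ⟨2 | 1 1 1⟩, ⟨2 | 1 1 1 1⟩, ⟨2 | 1 1 2⟩, ⟨2 | 2⟩, ⟨3 | 0⟩, ⟨3 | 0⟩, ⟨3 | 1⟩, ⟨3 | 1⟩, ⟨3 | 1⟩, ⟨3 | 1⟩, ⟨3 | 1 1⟩, ⟨3 | 1 1⟩, ⟨3 | 1 1 1⟩, ⟨3 | 1 1 1⟩, ⟨4 | 1⟩]


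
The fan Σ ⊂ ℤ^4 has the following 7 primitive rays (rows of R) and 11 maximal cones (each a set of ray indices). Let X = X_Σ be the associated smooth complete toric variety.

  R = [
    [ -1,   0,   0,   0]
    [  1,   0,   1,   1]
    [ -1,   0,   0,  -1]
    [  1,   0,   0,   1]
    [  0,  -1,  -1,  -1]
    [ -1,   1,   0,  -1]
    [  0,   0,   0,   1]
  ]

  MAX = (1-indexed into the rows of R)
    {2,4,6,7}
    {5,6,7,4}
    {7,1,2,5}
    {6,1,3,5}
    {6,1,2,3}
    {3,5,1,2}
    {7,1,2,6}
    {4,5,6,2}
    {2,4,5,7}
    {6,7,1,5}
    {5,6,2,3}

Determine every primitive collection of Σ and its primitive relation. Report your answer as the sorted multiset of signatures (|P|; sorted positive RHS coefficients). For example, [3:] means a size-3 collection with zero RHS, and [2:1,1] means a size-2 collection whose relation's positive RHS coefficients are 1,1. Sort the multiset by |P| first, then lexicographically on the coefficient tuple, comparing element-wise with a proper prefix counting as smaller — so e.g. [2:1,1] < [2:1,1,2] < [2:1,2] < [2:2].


Δ(Σ) — 7 vertices, 5 min non-faces:

  P = {3,4}:  v_{3} + v_{4} = 0  so sig = [2:]
  P = {1,4}:  v_{1} + v_{4} = v_{7}  so sig = [2:1]
  P = {3,7}:  v_{3} + v_{7} = v_{1}  so sig = [2:1]
  P = {2,5,6,7}:  v_{2} + v_{5} + v_{6} + v_{7} = 0  so sig = [4:]
  P = {1,2,5,6}:  v_{1} + v_{2} + v_{5} + v_{6} = v_{3}  so sig = [4:1]

Hence PRS(X_Σ) =
{ [2:],  [2:1] ×2,  [4:],  [4:1] }


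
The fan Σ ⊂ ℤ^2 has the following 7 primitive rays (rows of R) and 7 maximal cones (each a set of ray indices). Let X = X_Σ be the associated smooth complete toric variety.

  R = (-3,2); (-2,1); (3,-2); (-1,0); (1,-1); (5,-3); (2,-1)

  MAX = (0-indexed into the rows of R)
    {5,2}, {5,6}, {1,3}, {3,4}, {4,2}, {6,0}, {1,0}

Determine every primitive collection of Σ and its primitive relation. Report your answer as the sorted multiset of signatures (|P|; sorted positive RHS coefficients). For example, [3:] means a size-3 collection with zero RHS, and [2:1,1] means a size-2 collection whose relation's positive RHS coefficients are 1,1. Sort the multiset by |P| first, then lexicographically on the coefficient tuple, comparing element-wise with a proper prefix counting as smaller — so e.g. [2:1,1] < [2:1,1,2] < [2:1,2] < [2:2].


14 minimal non-faces of Δ(Σ) (on 7 rays):

  • {0,2}:  v_{0} + v_{2} = 0  ⟹  sig = [2:]
  • {1,6}:  v_{1} + v_{6} = 0  ⟹  sig = [2:]
  • {0,4}:  v_{0} + v_{4} = v_{1}  ⟹  sig = [2:1]
  • {0,5}:  v_{0} + v_{5} = v_{6}  ⟹  sig = [2:1]
  • {1,2}:  v_{1} + v_{2} = v_{4}  ⟹  sig = [2:1]
  • {1,4}:  v_{1} + v_{4} = v_{3}  ⟹  sig = [2:1]
  • {1,5}:  v_{1} + v_{5} = v_{2}  ⟹  sig = [2:1]
  • {2,6}:  v_{2} + v_{6} = v_{5}  ⟹  sig = [2:1]
  • {3,6}:  v_{3} + v_{6} = v_{4}  ⟹  sig = [2:1]
  • {4,6}:  v_{4} + v_{6} = v_{2}  ⟹  sig = [2:1]
  • {3,5}:  v_{3} + v_{5} = v_{2} + v_{4}  ⟹  sig = [2:1,1]
  • {0,3}:  v_{0} + v_{3} = 2·v_{1}  ⟹  sig = [2:2]
  • {2,3}:  v_{2} + v_{3} = 2·v_{4}  ⟹  sig = [2:2]
  • {4,5}:  v_{4} + v_{5} = 2·v_{2}  ⟹  sig = [2:2]

so the primitive-relation signature multiset is
    |P|=2: 14 collections, coeffs (), (), (1), (1), (1), (1), (1), (1), (1), (1), (1,1), (2), (2), (2)


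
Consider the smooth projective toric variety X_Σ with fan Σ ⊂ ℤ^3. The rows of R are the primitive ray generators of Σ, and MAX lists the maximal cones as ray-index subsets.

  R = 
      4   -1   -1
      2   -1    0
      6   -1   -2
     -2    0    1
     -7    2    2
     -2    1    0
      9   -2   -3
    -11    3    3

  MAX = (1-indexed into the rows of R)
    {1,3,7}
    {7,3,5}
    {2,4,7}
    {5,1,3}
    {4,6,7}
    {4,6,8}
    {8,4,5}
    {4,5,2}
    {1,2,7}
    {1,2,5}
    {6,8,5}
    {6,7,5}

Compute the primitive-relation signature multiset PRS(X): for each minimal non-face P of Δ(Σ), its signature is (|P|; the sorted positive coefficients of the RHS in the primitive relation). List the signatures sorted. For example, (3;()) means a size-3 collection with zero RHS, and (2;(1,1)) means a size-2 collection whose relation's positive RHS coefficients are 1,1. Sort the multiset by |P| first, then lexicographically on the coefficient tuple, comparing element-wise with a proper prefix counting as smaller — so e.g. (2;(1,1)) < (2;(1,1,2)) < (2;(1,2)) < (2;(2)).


14 minimal non-faces of Δ(Σ) (on 8 rays):

  P = {2,6}:  v_{2} + v_{6} = 0  so sig = (2;())
  P = {1,4}:  v_{1} + v_{4} = v_{2}  so sig = (2;(1))
  P = {1,8}:  v_{1} + v_{8} = v_{5}  so sig = (2;(1))
  P = {3,4}:  v_{3} + v_{4} = v_{1}  so sig = (2;(1))
  P = {7,8}:  v_{7} + v_{8} = v_{6}  so sig = (2;(1))
  P = {1,6}:  v_{1} + v_{6} = v_{5} + v_{7}  so sig = (2;(1,1))
  P = {2,8}:  v_{2} + v_{8} = v_{4} + v_{5}  so sig = (2;(1,1))
  P = {3,8}:  v_{3} + v_{8} = 2·v_{5} + v_{7}  so sig = (2;(1,2))
  P = {2,3}:  v_{2} + v_{3} = 2·v_{1}  so sig = (2;(2))
  P = {3,6}:  v_{3} + v_{6} = 2·v_{5} + 2·v_{7}  so sig = (2;(2,2))
  P = {4,5,7}:  v_{4} + v_{5} + v_{7} = 0  so sig = (3;())
  P = {1,5,7}:  v_{1} + v_{5} + v_{7} = v_{3}  so sig = (3;(1))
  P = {2,5,7}:  v_{2} + v_{5} + v_{7} = v_{1}  so sig = (3;(1))
  P = {4,5,6}:  v_{4} + v_{5} + v_{6} = v_{8}  so sig = (3;(1))

so the primitive-relation signature multiset is
[(2;()), (2;(1)), (2;(1)), (2;(1)), (2;(1)), (2;(1,1)), (2;(1,1)), (2;(1,2)), (2;(2)), (2;(2,2)), (3;()), (3;(1)), (3;(1)), (3;(1))]


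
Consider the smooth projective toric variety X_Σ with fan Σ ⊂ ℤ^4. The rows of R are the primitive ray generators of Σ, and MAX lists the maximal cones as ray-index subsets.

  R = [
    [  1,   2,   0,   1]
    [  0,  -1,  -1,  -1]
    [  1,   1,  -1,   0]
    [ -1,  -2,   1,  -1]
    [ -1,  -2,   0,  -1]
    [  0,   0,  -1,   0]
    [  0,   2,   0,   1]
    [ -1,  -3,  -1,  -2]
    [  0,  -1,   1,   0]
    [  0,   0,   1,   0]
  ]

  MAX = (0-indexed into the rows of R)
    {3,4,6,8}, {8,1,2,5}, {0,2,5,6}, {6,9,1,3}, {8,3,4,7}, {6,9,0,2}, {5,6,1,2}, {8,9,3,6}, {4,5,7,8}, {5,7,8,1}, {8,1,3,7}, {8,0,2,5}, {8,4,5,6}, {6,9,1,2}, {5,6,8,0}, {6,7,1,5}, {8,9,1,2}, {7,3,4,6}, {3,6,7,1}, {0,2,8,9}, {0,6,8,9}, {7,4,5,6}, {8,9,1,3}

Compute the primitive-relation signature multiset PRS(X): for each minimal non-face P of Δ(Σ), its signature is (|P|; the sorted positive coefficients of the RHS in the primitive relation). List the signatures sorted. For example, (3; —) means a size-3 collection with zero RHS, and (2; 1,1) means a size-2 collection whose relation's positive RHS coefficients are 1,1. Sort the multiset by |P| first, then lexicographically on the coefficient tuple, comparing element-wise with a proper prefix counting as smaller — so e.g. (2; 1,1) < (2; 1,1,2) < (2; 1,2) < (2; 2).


15 minimal non-faces of Δ(Σ) (on 10 rays):

  P = {0,4}:  v_{0} + v_{4} = 0  →  sig = (2; —)
  P = {5,9}:  v_{5} + v_{9} = 0  →  sig = (2; —)
  P = {0,1}:  v_{0} + v_{1} = v_{2}  →  sig = (2; 1)
  P = {0,3}:  v_{0} + v_{3} = v_{9}  →  sig = (2; 1)
  P = {0,7}:  v_{0} + v_{7} = v_{1}  →  sig = (2; 1)
  P = {1,4}:  v_{1} + v_{4} = v_{7}  →  sig = (2; 1)
  P = {2,4}:  v_{2} + v_{4} = v_{1}  →  sig = (2; 1)
  P = {3,5}:  v_{3} + v_{5} = v_{4}  →  sig = (2; 1)
  P = {4,9}:  v_{4} + v_{9} = v_{3}  →  sig = (2; 1)
  P = {2,3}:  v_{2} + v_{3} = v_{1} + v_{9}  →  sig = (2; 1,1)
  P = {7,9}:  v_{7} + v_{9} = v_{1} + v_{3}  →  sig = (2; 1,1)
  P = {2,7}:  v_{2} + v_{7} = 2·v_{1}  →  sig = (2; 2)
  P = {1,6,8}:  v_{1} + v_{6} + v_{8} = 0  →  sig = (3; —)
  P = {2,6,8}:  v_{2} + v_{6} + v_{8} = v_{0}  →  sig = (3; 1)
  P = {6,7,8}:  v_{6} + v_{7} + v_{8} = v_{4}  →  sig = (3; 1)

Hence PRS(X_Σ) =
[(2; —), (2; —), (2; 1), (2; 1), (2; 1), (2; 1), (2; 1), (2; 1), (2; 1), (2; 1,1), (2; 1,1), (2; 2), (3; —), (3; 1), (3; 1)]


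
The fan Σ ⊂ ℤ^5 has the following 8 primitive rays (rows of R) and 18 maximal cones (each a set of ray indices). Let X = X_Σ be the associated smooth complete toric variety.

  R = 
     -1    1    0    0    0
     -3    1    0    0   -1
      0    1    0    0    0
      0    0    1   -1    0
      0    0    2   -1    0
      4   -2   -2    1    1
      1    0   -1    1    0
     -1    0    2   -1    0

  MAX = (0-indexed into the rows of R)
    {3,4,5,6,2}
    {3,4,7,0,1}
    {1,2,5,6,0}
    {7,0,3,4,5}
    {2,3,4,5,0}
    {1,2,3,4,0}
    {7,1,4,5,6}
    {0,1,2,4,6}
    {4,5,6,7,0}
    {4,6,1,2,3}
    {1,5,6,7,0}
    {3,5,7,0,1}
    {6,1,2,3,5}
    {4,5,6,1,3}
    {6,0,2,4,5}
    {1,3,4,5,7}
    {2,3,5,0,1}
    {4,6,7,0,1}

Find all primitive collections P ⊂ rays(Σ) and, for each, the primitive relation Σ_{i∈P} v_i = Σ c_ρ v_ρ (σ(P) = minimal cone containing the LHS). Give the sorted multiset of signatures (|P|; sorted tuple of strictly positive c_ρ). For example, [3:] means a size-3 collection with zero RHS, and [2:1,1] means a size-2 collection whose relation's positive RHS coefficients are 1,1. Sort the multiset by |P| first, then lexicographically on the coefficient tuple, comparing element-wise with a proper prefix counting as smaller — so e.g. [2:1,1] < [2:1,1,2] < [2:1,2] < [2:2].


5 collections generate NE(X_Σ); each relation:

  {2,7}:  v_{2} + v_{7} = v_{0} + v_{4}  so sig = [2:1,1]
  {0,3,6}:  v_{0} + v_{3} + v_{6} = v_{2}  so sig = [3:1]
  {3,6,7}:  v_{3} + v_{6} + v_{7} = v_{4}  so sig = [3:1]
  {0,1,4,5}:  v_{0} + v_{1} + v_{4} + v_{5} = 0  so sig = [4:]
  {1,2,4,5}:  v_{1} + v_{2} + v_{4} + v_{5} = v_{3} + v_{6}  so sig = [4:1,1]

so the primitive-relation signature multiset is
    |P|=2: 1 collection, coeffs (1,1)
    |P|=3: 2 collections, coeffs (1), (1)
    |P|=4: 2 collections, coeffs (), (1,1)


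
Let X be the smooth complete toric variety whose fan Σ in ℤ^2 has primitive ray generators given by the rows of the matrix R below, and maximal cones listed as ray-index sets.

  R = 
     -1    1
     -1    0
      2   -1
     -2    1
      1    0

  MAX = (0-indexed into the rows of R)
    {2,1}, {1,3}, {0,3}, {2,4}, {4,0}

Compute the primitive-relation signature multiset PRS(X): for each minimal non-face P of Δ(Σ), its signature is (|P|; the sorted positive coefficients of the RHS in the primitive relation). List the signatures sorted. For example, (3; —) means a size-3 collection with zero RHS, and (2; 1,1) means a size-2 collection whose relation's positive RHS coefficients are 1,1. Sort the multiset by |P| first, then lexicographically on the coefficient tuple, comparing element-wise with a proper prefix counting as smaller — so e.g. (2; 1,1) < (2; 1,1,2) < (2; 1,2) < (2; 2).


Σ has 5 primitive collections:

  P={1,4}:  v_{1} + v_{4} = 0 ; sig = (2; —)
  P={2,3}:  v_{2} + v_{3} = 0 ; sig = (2; —)
  P={0,1}:  v_{0} + v_{1} = v_{3} ; sig = (2; 1)
  P={0,2}:  v_{0} + v_{2} = v_{4} ; sig = (2; 1)
  P={3,4}:  v_{3} + v_{4} = v_{0} ; sig = (2; 1)

Hence PRS(X_Σ) =
    (2; —)
    (2; —)
    (2; 1)
    (2; 1)
    (2; 1)


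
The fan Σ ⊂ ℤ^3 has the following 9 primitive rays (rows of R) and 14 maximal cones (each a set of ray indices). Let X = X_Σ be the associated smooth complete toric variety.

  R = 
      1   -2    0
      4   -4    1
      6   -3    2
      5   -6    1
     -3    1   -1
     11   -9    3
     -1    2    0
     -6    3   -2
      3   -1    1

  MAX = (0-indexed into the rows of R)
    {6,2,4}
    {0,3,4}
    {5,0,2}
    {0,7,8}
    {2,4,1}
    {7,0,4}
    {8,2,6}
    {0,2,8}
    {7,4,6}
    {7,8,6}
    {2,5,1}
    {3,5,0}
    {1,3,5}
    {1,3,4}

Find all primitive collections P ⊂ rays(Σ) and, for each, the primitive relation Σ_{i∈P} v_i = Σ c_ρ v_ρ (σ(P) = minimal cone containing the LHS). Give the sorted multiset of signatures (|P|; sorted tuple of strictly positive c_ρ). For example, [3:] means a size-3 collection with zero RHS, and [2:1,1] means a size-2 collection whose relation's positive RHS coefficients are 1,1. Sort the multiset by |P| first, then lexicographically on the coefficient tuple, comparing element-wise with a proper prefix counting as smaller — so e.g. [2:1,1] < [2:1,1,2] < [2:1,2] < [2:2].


16 minimal non-faces of Δ(Σ) (on 9 rays):

  P = {0,6}:  v_{0} + v_{6} = 0  ⟹  sig = [2:]
  P = {2,7}:  v_{2} + v_{7} = 0  ⟹  sig = [2:]
  P = {4,8}:  v_{4} + v_{8} = 0  ⟹  sig = [2:]
  P = {0,1}:  v_{0} + v_{1} = v_{3}  ⟹  sig = [2:1]
  P = {2,3}:  v_{2} + v_{3} = v_{5}  ⟹  sig = [2:1]
  P = {3,6}:  v_{3} + v_{6} = v_{1}  ⟹  sig = [2:1]
  P = {5,7}:  v_{5} + v_{7} = v_{3}  ⟹  sig = [2:1]
  P = {1,6}:  v_{1} + v_{6} = v_{2} + v_{4}  ⟹  sig = [2:1,1]
  P = {1,7}:  v_{1} + v_{7} = v_{0} + v_{4}  ⟹  sig = [2:1,1]
  P = {1,8}:  v_{1} + v_{8} = v_{0} + v_{2}  ⟹  sig = [2:1,1]
  P = {5,6}:  v_{5} + v_{6} = v_{1} + v_{2}  ⟹  sig = [2:1,1]
  P = {3,7}:  v_{3} + v_{7} = 2·v_{0} + v_{4}  ⟹  sig = [2:1,2]
  P = {3,8}:  v_{3} + v_{8} = 2·v_{0} + v_{2}  ⟹  sig = [2:1,2]
  P = {4,5}:  v_{4} + v_{5} = 2·v_{1}  ⟹  sig = [2:2]
  P = {5,8}:  v_{5} + v_{8} = 2·v_{0} + 2·v_{2}  ⟹  sig = [2:2,2]
  P = {0,2,4}:  v_{0} + v_{2} + v_{4} = v_{1}  ⟹  sig = [3:1]

Hence PRS(X_Σ) =
    [2:]
    [2:]
    [2:]
    [2:1]
    [2:1]
    [2:1]
    [2:1]
    [2:1,1]
    [2:1,1]
    [2:1,1]
    [2:1,1]
    [2:1,2]
    [2:1,2]
    [2:2]
    [2:2,2]
    [3:1]


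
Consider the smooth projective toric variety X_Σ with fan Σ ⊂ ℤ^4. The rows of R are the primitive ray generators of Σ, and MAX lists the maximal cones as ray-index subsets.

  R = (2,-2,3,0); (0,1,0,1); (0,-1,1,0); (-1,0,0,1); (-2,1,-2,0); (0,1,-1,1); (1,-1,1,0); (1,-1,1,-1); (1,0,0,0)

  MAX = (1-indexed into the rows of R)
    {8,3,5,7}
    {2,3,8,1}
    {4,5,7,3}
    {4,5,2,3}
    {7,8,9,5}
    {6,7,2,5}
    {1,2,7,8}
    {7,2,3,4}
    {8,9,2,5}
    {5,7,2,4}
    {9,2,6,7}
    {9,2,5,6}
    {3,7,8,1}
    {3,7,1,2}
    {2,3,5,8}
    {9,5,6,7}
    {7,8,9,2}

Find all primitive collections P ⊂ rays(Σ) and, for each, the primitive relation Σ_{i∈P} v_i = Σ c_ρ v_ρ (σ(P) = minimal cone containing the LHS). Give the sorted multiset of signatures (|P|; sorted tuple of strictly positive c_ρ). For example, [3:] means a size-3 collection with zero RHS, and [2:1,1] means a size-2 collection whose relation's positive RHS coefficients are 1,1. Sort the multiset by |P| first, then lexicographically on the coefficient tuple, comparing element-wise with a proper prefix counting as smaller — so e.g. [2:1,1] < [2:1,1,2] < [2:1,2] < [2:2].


14 collections generate NE(X_Σ); each relation:

  • {1,5}:  v_{1} + v_{5} = v_{3}  ⟹  sig = [2:1]
  • {3,9}:  v_{3} + v_{9} = v_{7}  ⟹  sig = [2:1]
  • {4,8}:  v_{4} + v_{8} = v_{3}  ⟹  sig = [2:1]
  • {6,8}:  v_{6} + v_{8} = v_{9}  ⟹  sig = [2:1]
  • {1,4}:  v_{1} + v_{4} = v_{2} + 2·v_{3} + v_{7}  ⟹  sig = [2:1,1,2]
  • {1,9}:  v_{1} + v_{9} = v_{2} + 2·v_{7} + v_{8}  ⟹  sig = [2:1,1,2]
  • {3,6}:  v_{3} + v_{6} = v_{2} + v_{5} + 2·v_{7}  ⟹  sig = [2:1,1,2]
  • {4,9}:  v_{4} + v_{9} = v_{2} + v_{5} + 2·v_{7}  ⟹  sig = [2:1,1,2]
  • {1,6}:  v_{1} + v_{6} = v_{2} + 2·v_{7}  ⟹  sig = [2:1,2]
  • {4,6}:  v_{4} + v_{6} = 2·v_{2} + 2·v_{5} + 3·v_{7}  ⟹  sig = [2:2,2,3]
  • {2,5,7,8}:  v_{2} + v_{5} + v_{7} + v_{8} = 0  ⟹  sig = [4:]
  • {2,3,5,7}:  v_{2} + v_{3} + v_{5} + v_{7} = v_{4}  ⟹  sig = [4:1]
  • {2,3,7,8}:  v_{2} + v_{3} + v_{7} + v_{8} = v_{1}  ⟹  sig = [4:1]
  • {2,5,7,9}:  v_{2} + v_{5} + v_{7} + v_{9} = v_{6}  ⟹  sig = [4:1]

Signatures (|P|; sorted positive RHS coefficients), sorted:
    |P|=2: 10 collections, coeffs (1), (1), (1), (1), (1,1,2), (1,1,2), (1,1,2), (1,1,2), (1,2), (2,2,3)
    |P|=4: 4 collections, coeffs (), (1), (1), (1)


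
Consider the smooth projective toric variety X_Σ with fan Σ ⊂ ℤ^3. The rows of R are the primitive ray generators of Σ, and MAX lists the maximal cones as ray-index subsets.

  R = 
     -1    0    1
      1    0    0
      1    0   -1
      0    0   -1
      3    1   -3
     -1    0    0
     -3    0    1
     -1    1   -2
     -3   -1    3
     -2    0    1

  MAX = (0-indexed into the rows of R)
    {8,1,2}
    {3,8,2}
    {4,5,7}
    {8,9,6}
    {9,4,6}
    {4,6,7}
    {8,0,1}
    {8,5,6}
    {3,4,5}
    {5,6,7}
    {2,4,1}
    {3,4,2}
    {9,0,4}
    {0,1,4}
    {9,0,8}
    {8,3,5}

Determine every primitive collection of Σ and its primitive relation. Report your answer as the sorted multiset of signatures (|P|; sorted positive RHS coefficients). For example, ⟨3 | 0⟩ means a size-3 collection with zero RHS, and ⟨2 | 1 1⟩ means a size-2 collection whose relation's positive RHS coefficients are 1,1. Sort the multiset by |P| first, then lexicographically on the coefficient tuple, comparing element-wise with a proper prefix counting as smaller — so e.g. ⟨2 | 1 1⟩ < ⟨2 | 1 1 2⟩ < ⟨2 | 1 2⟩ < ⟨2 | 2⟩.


Minimal non-faces — 22 found among 10 rays, 16 max cones:

  P = {0,2}:  v_{0} + v_{2} = 0  →  sig = ⟨2 | 0⟩
  P = {1,5}:  v_{1} + v_{5} = 0  →  sig = ⟨2 | 0⟩
  P = {4,8}:  v_{4} + v_{8} = 0  →  sig = ⟨2 | 0⟩
  P = {0,3}:  v_{0} + v_{3} = v_{5}  →  sig = ⟨2 | 1⟩
  P = {0,5}:  v_{0} + v_{5} = v_{9}  →  sig = ⟨2 | 1⟩
  P = {1,3}:  v_{1} + v_{3} = v_{2}  →  sig = ⟨2 | 1⟩
  P = {1,6}:  v_{1} + v_{6} = v_{9}  →  sig = ⟨2 | 1⟩
  P = {1,9}:  v_{1} + v_{9} = v_{0}  →  sig = ⟨2 | 1⟩
  P = {2,5}:  v_{2} + v_{5} = v_{3}  →  sig = ⟨2 | 1⟩
  P = {2,9}:  v_{2} + v_{9} = v_{5}  →  sig = ⟨2 | 1⟩
  P = {5,9}:  v_{5} + v_{9} = v_{6}  →  sig = ⟨2 | 1⟩
  P = {1,7}:  v_{1} + v_{7} = v_{4} + v_{6}  →  sig = ⟨2 | 1 1⟩
  P = {7,8}:  v_{7} + v_{8} = v_{5} + v_{6}  →  sig = ⟨2 | 1 1⟩
  P = {0,7}:  v_{0} + v_{7} = v_{4} + v_{6} + v_{9}  →  sig = ⟨2 | 1 1 1⟩
  P = {7,9}:  v_{7} + v_{9} = v_{4} + 2·v_{6}  →  sig = ⟨2 | 1 2⟩
  P = {2,7}:  v_{2} + v_{7} = v_{4} + 3·v_{5}  →  sig = ⟨2 | 1 3⟩
  P = {3,7}:  v_{3} + v_{7} = v_{4} + 4·v_{5}  →  sig = ⟨2 | 1 4⟩
  P = {0,6}:  v_{0} + v_{6} = 2·v_{9}  →  sig = ⟨2 | 2⟩
  P = {2,6}:  v_{2} + v_{6} = 2·v_{5}  →  sig = ⟨2 | 2⟩
  P = {3,9}:  v_{3} + v_{9} = 2·v_{5}  →  sig = ⟨2 | 2⟩
  P = {3,6}:  v_{3} + v_{6} = 3·v_{5}  →  sig = ⟨2 | 3⟩
  P = {4,5,6}:  v_{4} + v_{5} + v_{6} = v_{7}  →  sig = ⟨3 | 1⟩

Signatures (|P|; sorted positive RHS coefficients), sorted:
    |P|=2: 21 collections, coeffs (), (), (), (1), (1), (1), (1), (1), (1), (1), (1), (1,1), (1,1), (1,1,1), (1,2), (1,3), (1,4), (2), (2), (2), (3)
    |P|=3: 1 collection, coeffs (1)


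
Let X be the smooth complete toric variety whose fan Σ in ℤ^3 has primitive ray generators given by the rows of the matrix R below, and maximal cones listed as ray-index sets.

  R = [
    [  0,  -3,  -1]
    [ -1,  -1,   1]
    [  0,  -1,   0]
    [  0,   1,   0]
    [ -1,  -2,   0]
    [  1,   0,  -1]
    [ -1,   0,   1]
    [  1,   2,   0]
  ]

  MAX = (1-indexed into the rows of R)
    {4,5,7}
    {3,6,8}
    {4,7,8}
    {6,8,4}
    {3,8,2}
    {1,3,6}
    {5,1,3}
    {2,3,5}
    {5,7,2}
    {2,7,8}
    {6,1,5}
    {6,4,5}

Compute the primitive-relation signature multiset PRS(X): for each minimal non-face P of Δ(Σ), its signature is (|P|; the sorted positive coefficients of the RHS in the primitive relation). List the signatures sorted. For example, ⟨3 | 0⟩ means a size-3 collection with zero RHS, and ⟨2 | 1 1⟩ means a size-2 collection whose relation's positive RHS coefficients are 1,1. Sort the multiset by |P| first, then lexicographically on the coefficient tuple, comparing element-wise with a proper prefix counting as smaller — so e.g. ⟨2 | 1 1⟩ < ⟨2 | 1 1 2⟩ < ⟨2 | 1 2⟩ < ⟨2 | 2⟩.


Minimal non-faces — 11 found among 8 rays, 12 max cones:

  • {3,4}:  v_{3} + v_{4} = 0  so sig = ⟨2 | 0⟩
  • {5,8}:  v_{5} + v_{8} = 0  so sig = ⟨2 | 0⟩
  • {6,7}:  v_{6} + v_{7} = 0  so sig = ⟨2 | 0⟩
  • {2,4}:  v_{2} + v_{4} = v_{7}  so sig = ⟨2 | 1⟩
  • {2,6}:  v_{2} + v_{6} = v_{3}  so sig = ⟨2 | 1⟩
  • {3,7}:  v_{3} + v_{7} = v_{2}  so sig = ⟨2 | 1⟩
  • {1,4}:  v_{1} + v_{4} = v_{5} + v_{6}  so sig = ⟨2 | 1 1⟩
  • {1,7}:  v_{1} + v_{7} = v_{3} + v_{5}  so sig = ⟨2 | 1 1⟩
  • {1,8}:  v_{1} + v_{8} = v_{3} + v_{6}  so sig = ⟨2 | 1 1⟩
  • {1,2}:  v_{1} + v_{2} = 2·v_{3} + v_{5}  so sig = ⟨2 | 1 2⟩
  • {3,5,6}:  v_{3} + v_{5} + v_{6} = v_{1}  so sig = ⟨3 | 1⟩

so the primitive-relation signature multiset is
[⟨2 | 0⟩, ⟨2 | 0⟩, ⟨2 | 0⟩, ⟨2 | 1⟩, ⟨2 | 1⟩, ⟨2 | 1⟩, ⟨2 | 1 1⟩, ⟨2 | 1 1⟩, ⟨2 | 1 1⟩, ⟨2 | 1 2⟩, ⟨3 | 1⟩]


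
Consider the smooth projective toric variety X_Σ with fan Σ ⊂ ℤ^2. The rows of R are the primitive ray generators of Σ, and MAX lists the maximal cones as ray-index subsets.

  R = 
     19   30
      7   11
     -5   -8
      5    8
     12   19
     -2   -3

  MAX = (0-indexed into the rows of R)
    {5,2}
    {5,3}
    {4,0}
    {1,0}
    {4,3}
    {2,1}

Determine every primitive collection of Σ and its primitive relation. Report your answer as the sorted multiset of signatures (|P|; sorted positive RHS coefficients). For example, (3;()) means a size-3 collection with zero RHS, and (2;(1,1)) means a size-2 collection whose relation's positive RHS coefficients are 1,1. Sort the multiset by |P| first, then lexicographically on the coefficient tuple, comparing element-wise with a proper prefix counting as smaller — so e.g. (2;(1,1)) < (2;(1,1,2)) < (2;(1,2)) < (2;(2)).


Δ(Σ) — 6 vertices, 9 min non-faces:

  P={2,3}:  v_{2} + v_{3} = 0 — sig = (2;())
  P={1,3}:  v_{1} + v_{3} = v_{4} — sig = (2;(1))
  P={1,4}:  v_{1} + v_{4} = v_{0} — sig = (2;(1))
  P={1,5}:  v_{1} + v_{5} = v_{3} — sig = (2;(1))
  P={2,4}:  v_{2} + v_{4} = v_{1} — sig = (2;(1))
  P={0,5}:  v_{0} + v_{5} = v_{3} + v_{4} — sig = (2;(1,1))
  P={0,2}:  v_{0} + v_{2} = 2·v_{1} — sig = (2;(2))
  P={0,3}:  v_{0} + v_{3} = 2·v_{4} — sig = (2;(2))
  P={4,5}:  v_{4} + v_{5} = 2·v_{3} — sig = (2;(2))

so the primitive-relation signature multiset is
    |P|=2: 9 collections, coeffs (), (1), (1), (1), (1), (1,1), (2), (2), (2)


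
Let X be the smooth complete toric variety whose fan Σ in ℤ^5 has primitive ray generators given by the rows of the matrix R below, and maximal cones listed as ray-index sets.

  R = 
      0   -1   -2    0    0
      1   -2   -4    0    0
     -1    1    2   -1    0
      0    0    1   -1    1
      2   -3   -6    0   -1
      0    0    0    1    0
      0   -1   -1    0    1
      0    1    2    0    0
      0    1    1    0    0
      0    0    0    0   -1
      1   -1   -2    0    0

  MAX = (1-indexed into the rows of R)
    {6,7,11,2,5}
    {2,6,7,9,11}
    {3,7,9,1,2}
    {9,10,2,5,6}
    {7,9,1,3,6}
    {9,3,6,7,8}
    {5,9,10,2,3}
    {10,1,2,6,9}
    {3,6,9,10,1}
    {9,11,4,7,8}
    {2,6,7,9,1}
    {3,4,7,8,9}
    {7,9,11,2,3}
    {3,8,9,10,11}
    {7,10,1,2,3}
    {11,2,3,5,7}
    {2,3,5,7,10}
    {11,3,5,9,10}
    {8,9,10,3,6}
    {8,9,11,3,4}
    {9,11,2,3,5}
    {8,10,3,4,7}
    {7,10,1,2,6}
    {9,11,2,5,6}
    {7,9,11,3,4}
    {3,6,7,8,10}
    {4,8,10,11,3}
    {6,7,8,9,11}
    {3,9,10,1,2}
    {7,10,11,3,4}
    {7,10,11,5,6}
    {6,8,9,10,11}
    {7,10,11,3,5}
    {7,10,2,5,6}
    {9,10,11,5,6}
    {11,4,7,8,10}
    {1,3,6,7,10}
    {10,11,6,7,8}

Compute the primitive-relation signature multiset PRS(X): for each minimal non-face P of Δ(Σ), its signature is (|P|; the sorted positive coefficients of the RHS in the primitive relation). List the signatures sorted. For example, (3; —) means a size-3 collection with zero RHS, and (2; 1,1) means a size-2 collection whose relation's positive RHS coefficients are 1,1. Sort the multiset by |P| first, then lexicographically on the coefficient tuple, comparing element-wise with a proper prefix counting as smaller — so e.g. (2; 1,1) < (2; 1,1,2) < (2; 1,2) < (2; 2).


|primitive collections| = 17. Relations:

  {1,8}:  v_{1} + v_{8} = 0  ⇒ sig = (2; —)
  {1,11}:  v_{1} + v_{11} = v_{2}  ⇒ sig = (2; 1)
  {2,8}:  v_{2} + v_{8} = v_{11}  ⇒ sig = (2; 1)
  {4,6}:  v_{4} + v_{6} = v_{7} + v_{8}  ⇒ sig = (2; 1,1)
  {1,4}:  v_{1} + v_{4} = v_{3} + v_{7} + v_{11}  ⇒ sig = (2; 1,1,1)
  {4,5}:  v_{4} + v_{5} = v_{3} + v_{7} + v_{10} + 3·v_{11}  ⇒ sig = (2; 1,1,1,3)
  {2,4}:  v_{2} + v_{4} = v_{3} + v_{7} + 2·v_{11}  ⇒ sig = (2; 1,1,2)
  {1,5}:  v_{1} + v_{5} = 2·v_{2} + v_{10}  ⇒ sig = (2; 1,2)
  {5,8}:  v_{5} + v_{8} = v_{10} + 2·v_{11}  ⇒ sig = (2; 1,2)
  {3,6,11}:  v_{3} + v_{6} + v_{11} = 0  ⇒ sig = (3; —)
  {7,9,10}:  v_{7} + v_{9} + v_{10} = 0  ⇒ sig = (3; —)
  {2,3,6}:  v_{2} + v_{3} + v_{6} = v_{1}  ⇒ sig = (3; 1)
  {2,10,11}:  v_{2} + v_{10} + v_{11} = v_{5}  ⇒ sig = (3; 1)
  {3,5,6}:  v_{3} + v_{5} + v_{6} = v_{2} + v_{10}  ⇒ sig = (3; 1,1)
  {5,7,9}:  v_{5} + v_{7} + v_{9} = v_{2} + v_{11}  ⇒ sig = (3; 1,1)
  {4,9,10}:  v_{4} + v_{9} + v_{10} = v_{3} + v_{8} + v_{11}  ⇒ sig = (3; 1,1,1)
  {3,7,8,11}:  v_{3} + v_{7} + v_{8} + v_{11} = v_{4}  ⇒ sig = (4; 1)

Sorted signature multiset PRS(X):
[(2; —), (2; 1), (2; 1), (2; 1,1), (2; 1,1,1), (2; 1,1,1,3), (2; 1,1,2), (2; 1,2), (2; 1,2), (3; —), (3; —), (3; 1), (3; 1), (3; 1,1), (3; 1,1), (3; 1,1,1), (4; 1)]


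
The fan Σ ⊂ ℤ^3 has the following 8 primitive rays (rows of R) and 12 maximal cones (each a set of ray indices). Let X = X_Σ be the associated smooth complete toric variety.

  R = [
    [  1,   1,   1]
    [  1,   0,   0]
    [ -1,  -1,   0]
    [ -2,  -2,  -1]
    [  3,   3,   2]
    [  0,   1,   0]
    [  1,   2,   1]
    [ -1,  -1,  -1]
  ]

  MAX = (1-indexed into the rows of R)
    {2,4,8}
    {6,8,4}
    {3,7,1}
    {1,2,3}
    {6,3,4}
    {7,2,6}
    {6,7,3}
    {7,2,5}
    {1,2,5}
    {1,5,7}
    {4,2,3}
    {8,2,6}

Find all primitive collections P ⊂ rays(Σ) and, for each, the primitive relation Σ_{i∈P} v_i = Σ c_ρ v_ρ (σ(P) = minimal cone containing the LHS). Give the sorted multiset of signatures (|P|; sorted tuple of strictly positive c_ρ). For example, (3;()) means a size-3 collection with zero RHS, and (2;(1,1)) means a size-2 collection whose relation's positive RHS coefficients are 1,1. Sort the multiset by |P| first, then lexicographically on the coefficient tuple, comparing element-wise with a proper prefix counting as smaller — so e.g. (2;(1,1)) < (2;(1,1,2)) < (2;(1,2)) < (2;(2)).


Primitive collections (14):

  P = {1,8}:  v_{1} + v_{8} = 0 ; sig = (2;())
  P = {1,4}:  v_{1} + v_{4} = v_{3} ; sig = (2;(1))
  P = {1,6}:  v_{1} + v_{6} = v_{7} ; sig = (2;(1))
  P = {3,8}:  v_{3} + v_{8} = v_{4} ; sig = (2;(1))
  P = {4,5}:  v_{4} + v_{5} = v_{1} ; sig = (2;(1))
  P = {7,8}:  v_{7} + v_{8} = v_{6} ; sig = (2;(1))
  P = {4,7}:  v_{4} + v_{7} = v_{3} + v_{6} ; sig = (2;(1,1))
  P = {5,8}:  v_{5} + v_{8} = v_{2} + v_{7} ; sig = (2;(1,1))
  P = {5,6}:  v_{5} + v_{6} = v_{2} + 2·v_{7} ; sig = (2;(1,2))
  P = {3,5}:  v_{3} + v_{5} = 2·v_{1} ; sig = (2;(2))
  P = {2,3,6}:  v_{2} + v_{3} + v_{6} = 0 ; sig = (3;())
  P = {1,2,7}:  v_{1} + v_{2} + v_{7} = v_{5} ; sig = (3;(1))
  P = {2,3,7}:  v_{2} + v_{3} + v_{7} = v_{1} ; sig = (3;(1))
  P = {2,4,6}:  v_{2} + v_{4} + v_{6} = v_{8} ; sig = (3;(1))

Sorted signature multiset PRS(X):
    (2;())
    (2;(1))
    (2;(1))
    (2;(1))
    (2;(1))
    (2;(1))
    (2;(1,1))
    (2;(1,1))
    (2;(1,2))
    (2;(2))
    (3;())
    (3;(1))
    (3;(1))
    (3;(1))


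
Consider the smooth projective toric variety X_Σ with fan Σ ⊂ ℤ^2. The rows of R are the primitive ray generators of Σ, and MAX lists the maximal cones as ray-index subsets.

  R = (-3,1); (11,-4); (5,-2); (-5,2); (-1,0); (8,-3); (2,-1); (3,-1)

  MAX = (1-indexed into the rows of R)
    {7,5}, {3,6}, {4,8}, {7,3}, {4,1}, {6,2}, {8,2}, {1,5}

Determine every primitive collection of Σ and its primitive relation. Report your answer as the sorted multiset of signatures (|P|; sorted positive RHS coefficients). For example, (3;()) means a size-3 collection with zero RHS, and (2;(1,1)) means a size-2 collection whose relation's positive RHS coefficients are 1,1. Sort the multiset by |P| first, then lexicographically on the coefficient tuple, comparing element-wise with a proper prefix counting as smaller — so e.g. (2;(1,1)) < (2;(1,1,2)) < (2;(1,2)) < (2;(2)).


The 20 primitive collections of Σ (r=8, n=2):

  P = {1,8}:  v_{1} + v_{8} = 0  so sig = (2;())
  P = {3,4}:  v_{3} + v_{4} = 0  so sig = (2;())
  P = {1,2}:  v_{1} + v_{2} = v_{6}  so sig = (2;(1))
  P = {1,3}:  v_{1} + v_{3} = v_{7}  so sig = (2;(1))
  P = {1,6}:  v_{1} + v_{6} = v_{3}  so sig = (2;(1))
  P = {1,7}:  v_{1} + v_{7} = v_{5}  so sig = (2;(1))
  P = {3,8}:  v_{3} + v_{8} = v_{6}  so sig = (2;(1))
  P = {4,6}:  v_{4} + v_{6} = v_{8}  so sig = (2;(1))
  P = {4,7}:  v_{4} + v_{7} = v_{1}  so sig = (2;(1))
  P = {5,8}:  v_{5} + v_{8} = v_{7}  so sig = (2;(1))
  P = {6,8}:  v_{6} + v_{8} = v_{2}  so sig = (2;(1))
  P = {7,8}:  v_{7} + v_{8} = v_{3}  so sig = (2;(1))
  P = {2,7}:  v_{2} + v_{7} = v_{3} + v_{6}  so sig = (2;(1,1))
  P = {5,6}:  v_{5} + v_{6} = v_{3} + v_{7}  so sig = (2;(1,1))
  P = {2,3}:  v_{2} + v_{3} = 2·v_{6}  so sig = (2;(2))
  P = {2,4}:  v_{2} + v_{4} = 2·v_{8}  so sig = (2;(2))
  P = {2,5}:  v_{2} + v_{5} = 2·v_{3}  so sig = (2;(2))
  P = {3,5}:  v_{3} + v_{5} = 2·v_{7}  so sig = (2;(2))
  P = {4,5}:  v_{4} + v_{5} = 2·v_{1}  so sig = (2;(2))
  P = {6,7}:  v_{6} + v_{7} = 2·v_{3}  so sig = (2;(2))

Signatures (|P|; sorted positive RHS coefficients), sorted:
{ (2;()) ×2,  (2;(1)) ×10,  (2;(1,1)) ×2,  (2;(2)) ×6 }


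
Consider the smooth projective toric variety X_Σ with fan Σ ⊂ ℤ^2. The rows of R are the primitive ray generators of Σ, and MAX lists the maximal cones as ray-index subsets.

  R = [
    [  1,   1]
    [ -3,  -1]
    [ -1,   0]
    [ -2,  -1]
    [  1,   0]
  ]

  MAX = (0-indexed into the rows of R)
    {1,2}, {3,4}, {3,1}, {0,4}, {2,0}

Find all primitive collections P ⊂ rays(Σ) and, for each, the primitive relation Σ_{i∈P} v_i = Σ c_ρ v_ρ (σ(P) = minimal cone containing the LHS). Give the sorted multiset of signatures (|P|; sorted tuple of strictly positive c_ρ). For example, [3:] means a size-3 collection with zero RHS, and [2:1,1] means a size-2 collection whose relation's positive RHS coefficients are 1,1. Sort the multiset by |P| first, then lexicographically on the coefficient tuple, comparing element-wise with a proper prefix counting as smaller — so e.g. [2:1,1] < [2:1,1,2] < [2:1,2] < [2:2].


|primitive collections| = 5. Relations:

  • {2,4}:  v_{2} + v_{4} = 0  →  sig = [2:]
  • {0,3}:  v_{0} + v_{3} = v_{2}  →  sig = [2:1]
  • {1,4}:  v_{1} + v_{4} = v_{3}  →  sig = [2:1]
  • {2,3}:  v_{2} + v_{3} = v_{1}  →  sig = [2:1]
  • {0,1}:  v_{0} + v_{1} = 2·v_{2}  →  sig = [2:2]

Hence PRS(X_Σ) =
    |P|=2: 5 collections, coeffs (), (1), (1), (1), (2)


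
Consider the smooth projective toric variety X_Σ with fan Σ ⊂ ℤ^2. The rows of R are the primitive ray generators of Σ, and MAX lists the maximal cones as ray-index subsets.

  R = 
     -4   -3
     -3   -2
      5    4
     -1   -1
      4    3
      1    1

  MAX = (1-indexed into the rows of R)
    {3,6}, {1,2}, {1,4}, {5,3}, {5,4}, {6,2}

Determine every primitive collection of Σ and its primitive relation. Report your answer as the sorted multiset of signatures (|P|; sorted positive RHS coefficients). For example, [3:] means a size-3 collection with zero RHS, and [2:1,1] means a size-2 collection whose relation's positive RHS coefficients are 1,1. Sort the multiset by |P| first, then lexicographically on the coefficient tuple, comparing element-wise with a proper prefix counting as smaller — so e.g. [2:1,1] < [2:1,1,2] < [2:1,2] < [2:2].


The 9 primitive collections of Σ (r=6, n=2):

  {1,5}:  v_{1} + v_{5} = 0 — sig = [2:]
  {4,6}:  v_{4} + v_{6} = 0 — sig = [2:]
  {1,3}:  v_{1} + v_{3} = v_{6} — sig = [2:1]
  {1,6}:  v_{1} + v_{6} = v_{2} — sig = [2:1]
  {2,4}:  v_{2} + v_{4} = v_{1} — sig = [2:1]
  {2,5}:  v_{2} + v_{5} = v_{6} — sig = [2:1]
  {3,4}:  v_{3} + v_{4} = v_{5} — sig = [2:1]
  {5,6}:  v_{5} + v_{6} = v_{3} — sig = [2:1]
  {2,3}:  v_{2} + v_{3} = 2·v_{6} — sig = [2:2]

Sorted signature multiset PRS(X):
{ [2:] ×2,  [2:1] ×6,  [2:2] }


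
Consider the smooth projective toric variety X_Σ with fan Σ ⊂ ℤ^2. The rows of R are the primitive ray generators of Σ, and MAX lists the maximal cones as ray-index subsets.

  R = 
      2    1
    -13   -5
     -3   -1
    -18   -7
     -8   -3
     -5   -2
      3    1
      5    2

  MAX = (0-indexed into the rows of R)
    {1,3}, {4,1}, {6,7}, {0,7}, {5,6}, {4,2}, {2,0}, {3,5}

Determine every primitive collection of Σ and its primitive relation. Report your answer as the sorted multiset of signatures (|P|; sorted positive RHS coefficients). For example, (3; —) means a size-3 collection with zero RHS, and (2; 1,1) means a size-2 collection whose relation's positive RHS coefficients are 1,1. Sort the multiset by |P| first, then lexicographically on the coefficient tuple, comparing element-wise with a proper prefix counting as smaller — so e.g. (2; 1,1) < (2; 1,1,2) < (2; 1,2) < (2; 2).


20 collections generate NE(X_Σ); each relation:

  • {2,6}:  v_{2} + v_{6} = 0  →  sig = (2; —)
  • {5,7}:  v_{5} + v_{7} = 0  →  sig = (2; —)
  • {0,5}:  v_{0} + v_{5} = v_{2}  →  sig = (2; 1)
  • {0,6}:  v_{0} + v_{6} = v_{7}  →  sig = (2; 1)
  • {1,5}:  v_{1} + v_{5} = v_{3}  →  sig = (2; 1)
  • {1,7}:  v_{1} + v_{7} = v_{4}  →  sig = (2; 1)
  • {2,5}:  v_{2} + v_{5} = v_{4}  →  sig = (2; 1)
  • {2,7}:  v_{2} + v_{7} = v_{0}  →  sig = (2; 1)
  • {3,7}:  v_{3} + v_{7} = v_{1}  →  sig = (2; 1)
  • {4,5}:  v_{4} + v_{5} = v_{1}  →  sig = (2; 1)
  • {4,6}:  v_{4} + v_{6} = v_{5}  →  sig = (2; 1)
  • {4,7}:  v_{4} + v_{7} = v_{2}  →  sig = (2; 1)
  • {0,1}:  v_{0} + v_{1} = v_{2} + v_{4}  →  sig = (2; 1,1)
  • {2,3}:  v_{2} + v_{3} = v_{1} + v_{4}  →  sig = (2; 1,1)
  • {0,3}:  v_{0} + v_{3} = 2·v_{4}  →  sig = (2; 2)
  • {0,4}:  v_{0} + v_{4} = 2·v_{2}  →  sig = (2; 2)
  • {1,2}:  v_{1} + v_{2} = 2·v_{4}  →  sig = (2; 2)
  • {1,6}:  v_{1} + v_{6} = 2·v_{5}  →  sig = (2; 2)
  • {3,4}:  v_{3} + v_{4} = 2·v_{1}  →  sig = (2; 2)
  • {3,6}:  v_{3} + v_{6} = 3·v_{5}  →  sig = (2; 3)

Sorted signature multiset PRS(X):
{ (2; —) ×2,  (2; 1) ×10,  (2; 1,1) ×2,  (2; 2) ×5,  (2; 3) }
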